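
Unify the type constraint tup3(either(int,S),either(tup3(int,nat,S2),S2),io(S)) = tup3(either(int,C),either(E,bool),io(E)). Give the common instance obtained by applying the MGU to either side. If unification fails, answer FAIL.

Decompose tup3/3: either(int,S) = either(int,C),  either(tup3(int,nat,S2),S2) = either(E,bool),  io(S) = io(E).
Decompose either/2: int = int,  S = C.
Delete trivial equation int = int.
Bind S := C; substituting into the one remaining equation that mentions S gives: io(C) = io(E).
Decompose either/2: tup3(int,nat,S2) = E,  S2 = bool.
Bind E := tup3(int,nat,S2); substituting into the one remaining equation that mentions E gives: io(C) = io(tup3(int,nat,S2)).
Bind S2 := bool; substituting into the remaining equation gives: io(C) = io(tup3(int,nat,bool)). Substituting into the earlier binding gives E := tup3(int,nat,bool).
Decompose io/1: C = tup3(int,nat,bool).
Bind C := tup3(int,nat,bool). Substituting into the earlier binding gives S := tup3(int,nat,bool).
Applying the MGU to either side gives tup3(either(int,tup3(int,nat,bool)),either(tup3(int,nat,bool),bool),io(tup3(int,nat,bool))).

tup3(either(int,tup3(int,nat,bool)),either(tup3(int,nat,bool),bool),io(tup3(int,nat,bool)))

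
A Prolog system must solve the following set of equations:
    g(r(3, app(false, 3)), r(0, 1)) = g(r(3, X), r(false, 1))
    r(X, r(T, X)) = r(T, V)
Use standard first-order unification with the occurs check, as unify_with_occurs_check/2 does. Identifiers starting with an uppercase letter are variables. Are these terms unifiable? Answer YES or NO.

Decompose g/2: r(3, app(false, 3)) = r(3, X),  r(0, 1) = r(false, 1).
Decompose r/2: 3 = 3,  app(false, 3) = X.
Delete trivial equation 3 = 3.
Bind X := app(false, 3); substituting into the one remaining equation that mentions X gives: r(app(false, 3), r(T, app(false, 3))) = r(T, V).
Decompose r/2: 0 = false,  1 = 1.
Clash: constants 0 and false differ; no unifier exists.

NO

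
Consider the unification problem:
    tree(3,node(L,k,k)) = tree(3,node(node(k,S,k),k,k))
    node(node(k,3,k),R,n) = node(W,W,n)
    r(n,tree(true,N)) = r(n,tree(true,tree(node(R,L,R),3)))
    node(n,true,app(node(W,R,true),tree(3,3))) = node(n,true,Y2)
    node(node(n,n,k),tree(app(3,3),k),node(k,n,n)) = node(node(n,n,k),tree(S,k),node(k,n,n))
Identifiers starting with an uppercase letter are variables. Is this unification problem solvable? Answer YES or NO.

Decompose tree/2: 3 = 3,  node(L,k,k) = node(node(k,S,k),k,k).
Delete trivial equation 3 = 3.
Decompose node/3: L = node(k,S,k),  k = k,  k = k.
Bind L := node(k,S,k); substituting into the one remaining equation that mentions L gives: r(n,tree(true,N)) = r(n,tree(true,tree(node(R,node(k,S,k),R),3))).
Delete trivial equation k = k.
Delete trivial equation k = k.
Decompose node/3: node(k,3,k) = W,  R = W,  n = n.
Bind W := node(k,3,k); substituting into the 2 remaining equations that mention W gives: R = node(k,3,k),  node(n,true,app(node(node(k,3,k),R,true),tree(3,3))) = node(n,true,Y2).
Bind R := node(k,3,k); substituting into the 2 remaining equations that mention R gives: r(n,tree(true,N)) = r(n,tree(true,tree(node(node(k,3,k),node(k,S,k),node(k,3,k)),3))),  node(n,true,app(node(node(k,3,k),node(k,3,k),true),tree(3,3))) = node(n,true,Y2).
Delete trivial equation n = n.
Decompose r/2: n = n,  tree(true,N) = tree(true,tree(node(node(k,3,k),node(k,S,k),node(k,3,k)),3)).
Delete trivial equation n = n.
Decompose tree/2: true = true,  N = tree(node(node(k,3,k),node(k,S,k),node(k,3,k)),3).
Delete trivial equation true = true.
Bind N := tree(node(node(k,3,k),node(k,S,k),node(k,3,k)),3); no other remaining equation mentions N.
Decompose node/3: n = n,  true = true,  app(node(node(k,3,k),node(k,3,k),true),tree(3,3)) = Y2.
Delete trivial equation n = n.
Delete trivial equation true = true.
Bind Y2 := app(node(node(k,3,k),node(k,3,k),true),tree(3,3)); no other remaining equation mentions Y2.
Decompose node/3: node(n,n,k) = node(n,n,k),  tree(app(3,3),k) = tree(S,k),  node(k,n,n) = node(k,n,n).
Delete trivial equation node(n,n,k) = node(n,n,k).
Decompose tree/2: app(3,3) = S,  k = k.
Bind S := app(3,3); no other remaining equation mentions S. Substituting into the earlier bindings gives L := node(k,app(3,3),k), N := tree(node(node(k,3,k),node(k,app(3,3),k),node(k,3,k)),3).
Delete trivial equation k = k.
Delete trivial equation node(k,n,n) = node(k,n,n).
No equations remain and no clash or occurs-check failure arose, so a unifier exists.

YES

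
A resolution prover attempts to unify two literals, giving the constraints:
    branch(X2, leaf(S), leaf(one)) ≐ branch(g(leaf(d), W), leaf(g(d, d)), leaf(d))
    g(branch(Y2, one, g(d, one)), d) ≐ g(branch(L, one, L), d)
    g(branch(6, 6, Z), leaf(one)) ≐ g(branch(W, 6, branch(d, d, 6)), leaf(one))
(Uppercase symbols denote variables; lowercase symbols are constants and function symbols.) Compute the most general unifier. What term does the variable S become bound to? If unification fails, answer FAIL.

FAIL

Decompose branch/3: X2 ≐ g(leaf(d), W),  leaf(S) ≐ leaf(g(d, d)),  leaf(one) ≐ leaf(d).
Bind X2 := g(leaf(d), W); no other remaining equation mentions X2.
Decompose leaf/1: S ≐ g(d, d).
Bind S := g(d, d); no other remaining equation mentions S.
Decompose leaf/1: one ≐ d.
Clash: constants one and d differ; no unifier exists.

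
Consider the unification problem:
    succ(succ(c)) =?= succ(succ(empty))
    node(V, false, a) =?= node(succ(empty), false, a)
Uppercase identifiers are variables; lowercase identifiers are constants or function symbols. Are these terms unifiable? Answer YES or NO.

NO

Decompose succ/1: succ(c) =?= succ(empty).
Decompose succ/1: c =?= empty.
Clash: constants c and empty differ; no unifier exists.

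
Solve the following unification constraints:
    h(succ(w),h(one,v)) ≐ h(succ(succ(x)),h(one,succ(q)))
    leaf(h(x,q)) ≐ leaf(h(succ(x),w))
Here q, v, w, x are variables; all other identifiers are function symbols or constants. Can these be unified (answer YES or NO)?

Decompose h/2: succ(w) ≐ succ(succ(x)),  h(one,v) ≐ h(one,succ(q)).
Decompose succ/1: w ≐ succ(x).
Bind w := succ(x); substituting into the one remaining equation that mentions w gives: leaf(h(x,q)) ≐ leaf(h(succ(x),succ(x))).
Decompose h/2: one ≐ one,  v ≐ succ(q).
Delete trivial equation one ≐ one.
Bind v := succ(q); no other remaining equation mentions v.
Decompose leaf/1: h(x,q) ≐ h(succ(x),succ(x)).
Decompose h/2: x ≐ succ(x),  q ≐ succ(x).
Occurs check fails: x occurs in succ(x); the equation x ≐ succ(x) has no finite solution.

NO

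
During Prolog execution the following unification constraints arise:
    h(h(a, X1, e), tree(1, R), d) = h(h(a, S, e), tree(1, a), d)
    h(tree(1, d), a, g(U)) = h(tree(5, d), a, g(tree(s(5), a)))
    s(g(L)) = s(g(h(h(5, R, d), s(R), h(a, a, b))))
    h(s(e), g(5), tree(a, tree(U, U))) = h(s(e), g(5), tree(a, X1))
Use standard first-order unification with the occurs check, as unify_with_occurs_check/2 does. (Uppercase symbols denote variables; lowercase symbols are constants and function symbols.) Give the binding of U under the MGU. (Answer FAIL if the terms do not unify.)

FAIL

Decompose h/3: h(a, X1, e) = h(a, S, e),  tree(1, R) = tree(1, a),  d = d.
Decompose h/3: a = a,  X1 = S,  e = e.
Delete trivial equation a = a.
Bind X1 := S; substituting into the one remaining equation that mentions X1 gives: h(s(e), g(5), tree(a, tree(U, U))) = h(s(e), g(5), tree(a, S)).
Delete trivial equation e = e.
Decompose tree/2: 1 = 1,  R = a.
Delete trivial equation 1 = 1.
Bind R := a; substituting into the one remaining equation that mentions R gives: s(g(L)) = s(g(h(h(5, a, d), s(a), h(a, a, b)))).
Delete trivial equation d = d.
Decompose h/3: tree(1, d) = tree(5, d),  a = a,  g(U) = g(tree(s(5), a)).
Decompose tree/2: 1 = 5,  d = d.
Clash: constants 1 and 5 differ; no unifier exists.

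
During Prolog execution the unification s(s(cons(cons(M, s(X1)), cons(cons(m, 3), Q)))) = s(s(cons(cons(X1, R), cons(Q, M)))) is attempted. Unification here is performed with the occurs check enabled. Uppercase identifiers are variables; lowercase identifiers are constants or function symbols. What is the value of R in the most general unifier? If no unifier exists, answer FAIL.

s(cons(m, 3))

Decompose s/1: s(cons(cons(M, s(X1)), cons(cons(m, 3), Q))) = s(cons(cons(X1, R), cons(Q, M))).
Decompose s/1: cons(cons(M, s(X1)), cons(cons(m, 3), Q)) = cons(cons(X1, R), cons(Q, M)).
Decompose cons/2: cons(M, s(X1)) = cons(X1, R),  cons(cons(m, 3), Q) = cons(Q, M).
Decompose cons/2: M = X1,  s(X1) = R.
Bind M := X1; substituting into the one remaining equation that mentions M gives: cons(cons(m, 3), Q) = cons(Q, X1).
Bind R := s(X1); no other remaining equation mentions R.
Decompose cons/2: cons(m, 3) = Q,  Q = X1.
Bind Q := cons(m, 3); substituting into the remaining equation gives: cons(m, 3) = X1.
Bind X1 := cons(m, 3). Substituting into the earlier bindings gives M := cons(m, 3), R := s(cons(m, 3)).
MGU = { M = cons(m, 3), R = s(cons(m, 3)), Q = cons(m, 3), X1 = cons(m, 3) }, so R = s(cons(m, 3)).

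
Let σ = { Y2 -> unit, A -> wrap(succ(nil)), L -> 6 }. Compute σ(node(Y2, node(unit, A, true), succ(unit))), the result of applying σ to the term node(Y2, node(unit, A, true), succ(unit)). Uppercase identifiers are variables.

Replace each occurrence of Y2 with unit.
Replace each occurrence of A with wrap(succ(nil)).
Result: node(unit, node(unit, wrap(succ(nil)), true), succ(unit)).

node(unit, node(unit, wrap(succ(nil)), true), succ(unit))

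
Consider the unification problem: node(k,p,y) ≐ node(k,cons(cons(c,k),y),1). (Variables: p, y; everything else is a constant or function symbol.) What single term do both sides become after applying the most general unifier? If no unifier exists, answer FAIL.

Decompose node/3: k ≐ k,  p ≐ cons(cons(c,k),y),  y ≐ 1.
Delete trivial equation k ≐ k.
Bind p := cons(cons(c,k),y); no other remaining equation mentions p.
Bind y := 1. Substituting into the earlier binding gives p := cons(cons(c,k),1).
Applying the MGU to either side gives node(k,cons(cons(c,k),1),1).

node(k,cons(cons(c,k),1),1)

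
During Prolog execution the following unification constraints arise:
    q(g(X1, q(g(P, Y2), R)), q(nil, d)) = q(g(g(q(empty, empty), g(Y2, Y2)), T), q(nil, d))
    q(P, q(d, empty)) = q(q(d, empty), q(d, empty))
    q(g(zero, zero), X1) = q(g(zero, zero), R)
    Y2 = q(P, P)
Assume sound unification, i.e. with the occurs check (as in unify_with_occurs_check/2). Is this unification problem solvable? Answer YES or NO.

YES

Decompose q/2: g(X1, q(g(P, Y2), R)) = g(g(q(empty, empty), g(Y2, Y2)), T),  q(nil, d) = q(nil, d).
Decompose g/2: X1 = g(q(empty, empty), g(Y2, Y2)),  q(g(P, Y2), R) = T.
Bind X1 := g(q(empty, empty), g(Y2, Y2)); substituting into the one remaining equation that mentions X1 gives: q(g(zero, zero), g(q(empty, empty), g(Y2, Y2))) = q(g(zero, zero), R).
Bind T := q(g(P, Y2), R); no other remaining equation mentions T.
Delete trivial equation q(nil, d) = q(nil, d).
Decompose q/2: P = q(d, empty),  q(d, empty) = q(d, empty).
Bind P := q(d, empty); substituting into the one remaining equation that mentions P gives: Y2 = q(q(d, empty), q(d, empty)). Substituting into the earlier binding gives T := q(g(q(d, empty), Y2), R).
Delete trivial equation q(d, empty) = q(d, empty).
Decompose q/2: g(zero, zero) = g(zero, zero),  g(q(empty, empty), g(Y2, Y2)) = R.
Delete trivial equation g(zero, zero) = g(zero, zero).
Bind R := g(q(empty, empty), g(Y2, Y2)); no other remaining equation mentions R. Substituting into the earlier binding gives T := q(g(q(d, empty), Y2), g(q(empty, empty), g(Y2, Y2))).
Bind Y2 := q(q(d, empty), q(d, empty)). Substituting into the earlier bindings gives X1 := g(q(empty, empty), g(q(q(d, empty), q(d, empty)), q(q(d, empty), q(d, empty)))), T := q(g(q(d, empty), q(q(d, empty), q(d, empty))), g(q(empty, empty), g(q(q(d, empty), q(d, empty)), q(q(d, empty), q(d, empty))))), R := g(q(empty, empty), g(q(q(d, empty), q(d, empty)), q(q(d, empty), q(d, empty)))).
No equations remain and no clash or occurs-check failure arose, so a unifier exists.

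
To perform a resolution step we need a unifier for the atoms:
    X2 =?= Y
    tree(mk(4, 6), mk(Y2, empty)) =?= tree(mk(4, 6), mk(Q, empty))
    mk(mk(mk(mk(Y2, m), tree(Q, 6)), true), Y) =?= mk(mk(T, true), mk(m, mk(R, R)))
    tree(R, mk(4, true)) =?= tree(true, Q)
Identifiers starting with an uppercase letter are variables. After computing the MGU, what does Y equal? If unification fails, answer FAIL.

Bind X2 := Y; no other remaining equation mentions X2.
Decompose tree/2: mk(4, 6) =?= mk(4, 6),  mk(Y2, empty) =?= mk(Q, empty).
Delete trivial equation mk(4, 6) =?= mk(4, 6).
Decompose mk/2: Y2 =?= Q,  empty =?= empty.
Bind Y2 := Q; substituting into the one remaining equation that mentions Y2 gives: mk(mk(mk(mk(Q, m), tree(Q, 6)), true), Y) =?= mk(mk(T, true), mk(m, mk(R, R))).
Delete trivial equation empty =?= empty.
Decompose mk/2: mk(mk(mk(Q, m), tree(Q, 6)), true) =?= mk(T, true),  Y =?= mk(m, mk(R, R)).
Decompose mk/2: mk(mk(Q, m), tree(Q, 6)) =?= T,  true =?= true.
Bind T := mk(mk(Q, m), tree(Q, 6)); no other remaining equation mentions T.
Delete trivial equation true =?= true.
Bind Y := mk(m, mk(R, R)); no other remaining equation mentions Y. Substituting into the earlier binding gives X2 := mk(m, mk(R, R)).
Decompose tree/2: R =?= true,  mk(4, true) =?= Q.
Bind R := true; no other remaining equation mentions R. Substituting into the earlier bindings gives X2 := mk(m, mk(true, true)), Y := mk(m, mk(true, true)).
Bind Q := mk(4, true). Substituting into the earlier bindings gives Y2 := mk(4, true), T := mk(mk(mk(4, true), m), tree(mk(4, true), 6)).
MGU = { X2 := mk(m, mk(true, true)), Y2 := mk(4, true), T := mk(mk(mk(4, true), m), tree(mk(4, true), 6)), Y := mk(m, mk(true, true)), R := true, Q := mk(4, true) }, so Y := mk(m, mk(true, true)).

mk(m, mk(true, true))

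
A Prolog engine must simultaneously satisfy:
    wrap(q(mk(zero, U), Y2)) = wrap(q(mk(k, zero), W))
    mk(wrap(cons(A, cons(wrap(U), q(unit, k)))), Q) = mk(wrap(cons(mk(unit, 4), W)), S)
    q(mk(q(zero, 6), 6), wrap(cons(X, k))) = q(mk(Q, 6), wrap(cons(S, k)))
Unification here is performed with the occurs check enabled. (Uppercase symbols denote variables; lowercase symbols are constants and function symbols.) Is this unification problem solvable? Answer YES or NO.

Decompose wrap/1: q(mk(zero, U), Y2) = q(mk(k, zero), W).
Decompose q/2: mk(zero, U) = mk(k, zero),  Y2 = W.
Decompose mk/2: zero = k,  U = zero.
Clash: constants zero and k differ; no unifier exists.

NO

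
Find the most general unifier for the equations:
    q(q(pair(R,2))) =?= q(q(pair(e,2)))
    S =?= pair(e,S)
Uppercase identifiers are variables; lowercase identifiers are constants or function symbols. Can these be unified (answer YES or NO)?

Decompose q/1: q(pair(R,2)) =?= q(pair(e,2)).
Decompose q/1: pair(R,2) =?= pair(e,2).
Decompose pair/2: R =?= e,  2 =?= 2.
Bind R := e; no other remaining equation mentions R.
Delete trivial equation 2 =?= 2.
Occurs check fails: S occurs in pair(e,S); the equation S =?= pair(e,S) has no finite solution.

NO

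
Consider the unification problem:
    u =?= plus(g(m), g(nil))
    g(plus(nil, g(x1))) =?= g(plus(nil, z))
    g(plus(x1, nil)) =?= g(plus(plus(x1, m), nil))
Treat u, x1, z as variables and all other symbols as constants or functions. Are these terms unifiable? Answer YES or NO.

NO

Bind u := plus(g(m), g(nil)); no other remaining equation mentions u.
Decompose g/1: plus(nil, g(x1)) =?= plus(nil, z).
Decompose plus/2: nil =?= nil,  g(x1) =?= z.
Delete trivial equation nil =?= nil.
Bind z := g(x1); no other remaining equation mentions z.
Decompose g/1: plus(x1, nil) =?= plus(plus(x1, m), nil).
Decompose plus/2: x1 =?= plus(x1, m),  nil =?= nil.
Occurs check fails: x1 occurs in plus(x1, m); the equation x1 =?= plus(x1, m) has no finite solution.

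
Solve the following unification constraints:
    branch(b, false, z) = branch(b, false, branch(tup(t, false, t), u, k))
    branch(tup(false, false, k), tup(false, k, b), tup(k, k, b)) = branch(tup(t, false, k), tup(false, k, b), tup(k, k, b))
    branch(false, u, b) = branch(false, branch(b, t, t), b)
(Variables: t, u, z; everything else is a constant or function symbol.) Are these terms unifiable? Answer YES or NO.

YES

Decompose branch/3: b = b,  false = false,  z = branch(tup(t, false, t), u, k).
Delete trivial equation b = b.
Delete trivial equation false = false.
Bind z := branch(tup(t, false, t), u, k); no other remaining equation mentions z.
Decompose branch/3: tup(false, false, k) = tup(t, false, k),  tup(false, k, b) = tup(false, k, b),  tup(k, k, b) = tup(k, k, b).
Decompose tup/3: false = t,  false = false,  k = k.
Bind t := false; substituting into the one remaining equation that mentions t gives: branch(false, u, b) = branch(false, branch(b, false, false), b). Substituting into the earlier binding gives z := branch(tup(false, false, false), u, k).
Delete trivial equation false = false.
Delete trivial equation k = k.
Delete trivial equation tup(false, k, b) = tup(false, k, b).
Delete trivial equation tup(k, k, b) = tup(k, k, b).
Decompose branch/3: false = false,  u = branch(b, false, false),  b = b.
Delete trivial equation false = false.
Bind u := branch(b, false, false); no other remaining equation mentions u. Substituting into the earlier binding gives z := branch(tup(false, false, false), branch(b, false, false), k).
Delete trivial equation b = b.
No equations remain and no clash or occurs-check failure arose, so a unifier exists.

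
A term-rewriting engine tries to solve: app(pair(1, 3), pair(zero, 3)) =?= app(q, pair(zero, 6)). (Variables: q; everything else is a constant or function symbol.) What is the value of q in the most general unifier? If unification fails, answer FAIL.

Decompose app/2: pair(1, 3) =?= q,  pair(zero, 3) =?= pair(zero, 6).
Bind q := pair(1, 3); no other remaining equation mentions q.
Decompose pair/2: zero =?= zero,  3 =?= 6.
Delete trivial equation zero =?= zero.
Clash: constants 3 and 6 differ; no unifier exists.

FAIL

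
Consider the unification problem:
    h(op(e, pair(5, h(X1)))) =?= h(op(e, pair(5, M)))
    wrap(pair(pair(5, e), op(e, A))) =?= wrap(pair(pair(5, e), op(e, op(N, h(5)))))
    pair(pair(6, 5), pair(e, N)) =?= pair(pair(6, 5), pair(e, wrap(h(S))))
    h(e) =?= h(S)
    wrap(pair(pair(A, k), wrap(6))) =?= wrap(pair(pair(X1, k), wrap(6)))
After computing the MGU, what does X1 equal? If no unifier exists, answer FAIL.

Decompose h/1: op(e, pair(5, h(X1))) =?= op(e, pair(5, M)).
Decompose op/2: e =?= e,  pair(5, h(X1)) =?= pair(5, M).
Delete trivial equation e =?= e.
Decompose pair/2: 5 =?= 5,  h(X1) =?= M.
Delete trivial equation 5 =?= 5.
Bind M := h(X1); no other remaining equation mentions M.
Decompose wrap/1: pair(pair(5, e), op(e, A)) =?= pair(pair(5, e), op(e, op(N, h(5)))).
Decompose pair/2: pair(5, e) =?= pair(5, e),  op(e, A) =?= op(e, op(N, h(5))).
Delete trivial equation pair(5, e) =?= pair(5, e).
Decompose op/2: e =?= e,  A =?= op(N, h(5)).
Delete trivial equation e =?= e.
Bind A := op(N, h(5)); substituting into the one remaining equation that mentions A gives: wrap(pair(pair(op(N, h(5)), k), wrap(6))) =?= wrap(pair(pair(X1, k), wrap(6))).
Decompose pair/2: pair(6, 5) =?= pair(6, 5),  pair(e, N) =?= pair(e, wrap(h(S))).
Delete trivial equation pair(6, 5) =?= pair(6, 5).
Decompose pair/2: e =?= e,  N =?= wrap(h(S)).
Delete trivial equation e =?= e.
Bind N := wrap(h(S)); substituting into the one remaining equation that mentions N gives: wrap(pair(pair(op(wrap(h(S)), h(5)), k), wrap(6))) =?= wrap(pair(pair(X1, k), wrap(6))). Substituting into the earlier binding gives A := op(wrap(h(S)), h(5)).
Decompose h/1: e =?= S.
Bind S := e; substituting into the remaining equation gives: wrap(pair(pair(op(wrap(h(e)), h(5)), k), wrap(6))) =?= wrap(pair(pair(X1, k), wrap(6))). Substituting into the earlier bindings gives A := op(wrap(h(e)), h(5)), N := wrap(h(e)).
Decompose wrap/1: pair(pair(op(wrap(h(e)), h(5)), k), wrap(6)) =?= pair(pair(X1, k), wrap(6)).
Decompose pair/2: pair(op(wrap(h(e)), h(5)), k) =?= pair(X1, k),  wrap(6) =?= wrap(6).
Decompose pair/2: op(wrap(h(e)), h(5)) =?= X1,  k =?= k.
Bind X1 := op(wrap(h(e)), h(5)); no other remaining equation mentions X1. Substituting into the earlier binding gives M := h(op(wrap(h(e)), h(5))).
Delete trivial equation k =?= k.
Delete trivial equation wrap(6) =?= wrap(6).
MGU = { M -> h(op(wrap(h(e)), h(5))), A -> op(wrap(h(e)), h(5)), N -> wrap(h(e)), S -> e, X1 -> op(wrap(h(e)), h(5)) }, so X1 -> op(wrap(h(e)), h(5)).

op(wrap(h(e)), h(5))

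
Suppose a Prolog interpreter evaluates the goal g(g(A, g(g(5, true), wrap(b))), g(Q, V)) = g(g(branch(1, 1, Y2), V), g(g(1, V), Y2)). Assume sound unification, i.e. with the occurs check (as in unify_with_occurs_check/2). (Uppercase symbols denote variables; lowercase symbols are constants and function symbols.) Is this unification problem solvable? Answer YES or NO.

YES

Decompose g/2: g(A, g(g(5, true), wrap(b))) = g(branch(1, 1, Y2), V),  g(Q, V) = g(g(1, V), Y2).
Decompose g/2: A = branch(1, 1, Y2),  g(g(5, true), wrap(b)) = V.
Bind A := branch(1, 1, Y2); no other remaining equation mentions A.
Bind V := g(g(5, true), wrap(b)); substituting into the remaining equation gives: g(Q, g(g(5, true), wrap(b))) = g(g(1, g(g(5, true), wrap(b))), Y2).
Decompose g/2: Q = g(1, g(g(5, true), wrap(b))),  g(g(5, true), wrap(b)) = Y2.
Bind Q := g(1, g(g(5, true), wrap(b))); no other remaining equation mentions Q.
Bind Y2 := g(g(5, true), wrap(b)). Substituting into the earlier binding gives A := branch(1, 1, g(g(5, true), wrap(b))).
No equations remain and no clash or occurs-check failure arose, so a unifier exists.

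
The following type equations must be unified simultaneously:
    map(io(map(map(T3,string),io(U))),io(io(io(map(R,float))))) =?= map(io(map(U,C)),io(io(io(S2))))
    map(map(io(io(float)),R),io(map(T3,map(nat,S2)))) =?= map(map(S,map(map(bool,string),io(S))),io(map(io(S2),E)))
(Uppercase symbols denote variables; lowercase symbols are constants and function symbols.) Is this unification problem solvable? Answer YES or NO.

Decompose map/2: io(map(map(T3,string),io(U))) =?= io(map(U,C)),  io(io(io(map(R,float)))) =?= io(io(io(S2))).
Decompose io/1: map(map(T3,string),io(U)) =?= map(U,C).
Decompose map/2: map(T3,string) =?= U,  io(U) =?= C.
Bind U := map(T3,string); substituting into the one remaining equation that mentions U gives: io(map(T3,string)) =?= C.
Bind C := io(map(T3,string)); no other remaining equation mentions C.
Decompose io/1: io(io(map(R,float))) =?= io(io(S2)).
Decompose io/1: io(map(R,float)) =?= io(S2).
Decompose io/1: map(R,float) =?= S2.
Bind S2 := map(R,float); substituting into the remaining equation gives: map(map(io(io(float)),R),io(map(T3,map(nat,map(R,float))))) =?= map(map(S,map(map(bool,string),io(S))),io(map(io(map(R,float)),E))).
Decompose map/2: map(io(io(float)),R) =?= map(S,map(map(bool,string),io(S))),  io(map(T3,map(nat,map(R,float)))) =?= io(map(io(map(R,float)),E)).
Decompose map/2: io(io(float)) =?= S,  R =?= map(map(bool,string),io(S)).
Bind S := io(io(float)); substituting into the one remaining equation that mentions S gives: R =?= map(map(bool,string),io(io(io(float)))).
Bind R := map(map(bool,string),io(io(io(float)))); substituting into the remaining equation gives: io(map(T3,map(nat,map(map(map(bool,string),io(io(io(float)))),float)))) =?= io(map(io(map(map(map(bool,string),io(io(io(float)))),float)),E)). Substituting into the earlier binding gives S2 := map(map(map(bool,string),io(io(io(float)))),float).
Decompose io/1: map(T3,map(nat,map(map(map(bool,string),io(io(io(float)))),float))) =?= map(io(map(map(map(bool,string),io(io(io(float)))),float)),E).
Decompose map/2: T3 =?= io(map(map(map(bool,string),io(io(io(float)))),float)),  map(nat,map(map(map(bool,string),io(io(io(float)))),float)) =?= E.
Bind T3 := io(map(map(map(bool,string),io(io(io(float)))),float)); no other remaining equation mentions T3. Substituting into the earlier bindings gives U := map(io(map(map(map(bool,string),io(io(io(float)))),float)),string), C := io(map(io(map(map(map(bool,string),io(io(io(float)))),float)),string)).
Bind E := map(nat,map(map(map(bool,string),io(io(io(float)))),float)).
No equations remain and no clash or occurs-check failure arose, so a unifier exists.

YES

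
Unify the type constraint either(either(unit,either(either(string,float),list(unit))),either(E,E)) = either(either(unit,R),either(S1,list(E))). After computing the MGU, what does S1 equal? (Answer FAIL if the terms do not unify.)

Decompose either/2: either(unit,either(either(string,float),list(unit))) = either(unit,R),  either(E,E) = either(S1,list(E)).
Decompose either/2: unit = unit,  either(either(string,float),list(unit)) = R.
Delete trivial equation unit = unit.
Bind R := either(either(string,float),list(unit)); no other remaining equation mentions R.
Decompose either/2: E = S1,  E = list(E).
Bind E := S1; substituting into the remaining equation gives: S1 = list(S1).
Occurs check fails: S1 occurs in list(S1); the equation S1 = list(S1) has no finite solution.

FAIL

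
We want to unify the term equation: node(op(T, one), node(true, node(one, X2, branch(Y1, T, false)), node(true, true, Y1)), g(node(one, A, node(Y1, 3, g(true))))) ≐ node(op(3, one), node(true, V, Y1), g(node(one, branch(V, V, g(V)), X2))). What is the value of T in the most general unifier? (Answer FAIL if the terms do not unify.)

Decompose node/3: op(T, one) ≐ op(3, one),  node(true, node(one, X2, branch(Y1, T, false)), node(true, true, Y1)) ≐ node(true, V, Y1),  g(node(one, A, node(Y1, 3, g(true)))) ≐ g(node(one, branch(V, V, g(V)), X2)).
Decompose op/2: T ≐ 3,  one ≐ one.
Bind T := 3; substituting into the one remaining equation that mentions T gives: node(true, node(one, X2, branch(Y1, 3, false)), node(true, true, Y1)) ≐ node(true, V, Y1).
Delete trivial equation one ≐ one.
Decompose node/3: true ≐ true,  node(one, X2, branch(Y1, 3, false)) ≐ V,  node(true, true, Y1) ≐ Y1.
Delete trivial equation true ≐ true.
Bind V := node(one, X2, branch(Y1, 3, false)); substituting into the one remaining equation that mentions V gives: g(node(one, A, node(Y1, 3, g(true)))) ≐ g(node(one, branch(node(one, X2, branch(Y1, 3, false)), node(one, X2, branch(Y1, 3, false)), g(node(one, X2, branch(Y1, 3, false)))), X2)).
Occurs check fails: Y1 occurs in node(true, true, Y1); the equation Y1 ≐ node(true, true, Y1) has no finite solution.

FAIL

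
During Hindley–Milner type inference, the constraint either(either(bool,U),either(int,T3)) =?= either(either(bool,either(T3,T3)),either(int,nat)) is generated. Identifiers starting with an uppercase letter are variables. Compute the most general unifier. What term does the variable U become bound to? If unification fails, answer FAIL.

either(nat,nat)

Decompose either/2: either(bool,U) =?= either(bool,either(T3,T3)),  either(int,T3) =?= either(int,nat).
Decompose either/2: bool =?= bool,  U =?= either(T3,T3).
Delete trivial equation bool =?= bool.
Bind U := either(T3,T3); no other remaining equation mentions U.
Decompose either/2: int =?= int,  T3 =?= nat.
Delete trivial equation int =?= int.
Bind T3 := nat. Substituting into the earlier binding gives U := either(nat,nat).
MGU = { U -> either(nat,nat), T3 -> nat }, so U -> either(nat,nat).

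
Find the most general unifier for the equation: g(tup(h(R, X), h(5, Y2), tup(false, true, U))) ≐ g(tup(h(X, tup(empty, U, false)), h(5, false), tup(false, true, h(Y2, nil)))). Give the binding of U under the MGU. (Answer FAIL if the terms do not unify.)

h(false, nil)

Decompose g/1: tup(h(R, X), h(5, Y2), tup(false, true, U)) ≐ tup(h(X, tup(empty, U, false)), h(5, false), tup(false, true, h(Y2, nil))).
Decompose tup/3: h(R, X) ≐ h(X, tup(empty, U, false)),  h(5, Y2) ≐ h(5, false),  tup(false, true, U) ≐ tup(false, true, h(Y2, nil)).
Decompose h/2: R ≐ X,  X ≐ tup(empty, U, false).
Bind R := X; no other remaining equation mentions R.
Bind X := tup(empty, U, false); no other remaining equation mentions X. Substituting into the earlier binding gives R := tup(empty, U, false).
Decompose h/2: 5 ≐ 5,  Y2 ≐ false.
Delete trivial equation 5 ≐ 5.
Bind Y2 := false; substituting into the remaining equation gives: tup(false, true, U) ≐ tup(false, true, h(false, nil)).
Decompose tup/3: false ≐ false,  true ≐ true,  U ≐ h(false, nil).
Delete trivial equation false ≐ false.
Delete trivial equation true ≐ true.
Bind U := h(false, nil). Substituting into the earlier bindings gives R := tup(empty, h(false, nil), false), X := tup(empty, h(false, nil), false).
MGU = { R -> tup(empty, h(false, nil), false), X -> tup(empty, h(false, nil), false), Y2 -> false, U -> h(false, nil) }, so U -> h(false, nil).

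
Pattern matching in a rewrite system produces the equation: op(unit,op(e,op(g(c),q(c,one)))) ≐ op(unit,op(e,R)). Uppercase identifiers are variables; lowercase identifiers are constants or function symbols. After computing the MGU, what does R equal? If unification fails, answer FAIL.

Decompose op/2: unit ≐ unit,  op(e,op(g(c),q(c,one))) ≐ op(e,R).
Delete trivial equation unit ≐ unit.
Decompose op/2: e ≐ e,  op(g(c),q(c,one)) ≐ R.
Delete trivial equation e ≐ e.
Bind R := op(g(c),q(c,one)).
MGU = { R := op(g(c),q(c,one)) }, so R := op(g(c),q(c,one)).

op(g(c),q(c,one))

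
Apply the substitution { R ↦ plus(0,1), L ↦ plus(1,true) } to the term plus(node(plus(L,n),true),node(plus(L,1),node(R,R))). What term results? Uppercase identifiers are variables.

Replace each occurrence of R with plus(0,1).
Replace each occurrence of L with plus(1,true).
Result: plus(node(plus(plus(1,true),n),true),node(plus(plus(1,true),1),node(plus(0,1),plus(0,1)))).

plus(node(plus(plus(1,true),n),true),node(plus(plus(1,true),1),node(plus(0,1),plus(0,1))))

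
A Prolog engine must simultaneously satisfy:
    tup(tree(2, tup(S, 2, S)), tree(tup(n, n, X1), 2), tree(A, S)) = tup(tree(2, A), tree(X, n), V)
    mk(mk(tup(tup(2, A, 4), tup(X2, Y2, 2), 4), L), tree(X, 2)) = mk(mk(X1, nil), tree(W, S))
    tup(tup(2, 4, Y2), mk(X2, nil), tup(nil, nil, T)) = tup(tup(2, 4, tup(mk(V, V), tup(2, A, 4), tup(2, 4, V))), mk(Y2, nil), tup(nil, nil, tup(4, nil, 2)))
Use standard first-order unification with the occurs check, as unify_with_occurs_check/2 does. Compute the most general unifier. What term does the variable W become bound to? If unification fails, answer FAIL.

FAIL

Decompose tup/3: tree(2, tup(S, 2, S)) = tree(2, A),  tree(tup(n, n, X1), 2) = tree(X, n),  tree(A, S) = V.
Decompose tree/2: 2 = 2,  tup(S, 2, S) = A.
Delete trivial equation 2 = 2.
Bind A := tup(S, 2, S); substituting into the 3 remaining equations that mention A gives: tree(tup(S, 2, S), S) = V,  mk(mk(tup(tup(2, tup(S, 2, S), 4), tup(X2, Y2, 2), 4), L), tree(X, 2)) = mk(mk(X1, nil), tree(W, S)),  tup(tup(2, 4, Y2), mk(X2, nil), tup(nil, nil, T)) = tup(tup(2, 4, tup(mk(V, V), tup(2, tup(S, 2, S), 4), tup(2, 4, V))), mk(Y2, nil), tup(nil, nil, tup(4, nil, 2))).
Decompose tree/2: tup(n, n, X1) = X,  2 = n.
Bind X := tup(n, n, X1); substituting into the one remaining equation that mentions X gives: mk(mk(tup(tup(2, tup(S, 2, S), 4), tup(X2, Y2, 2), 4), L), tree(tup(n, n, X1), 2)) = mk(mk(X1, nil), tree(W, S)).
Clash: constants 2 and n differ; no unifier exists.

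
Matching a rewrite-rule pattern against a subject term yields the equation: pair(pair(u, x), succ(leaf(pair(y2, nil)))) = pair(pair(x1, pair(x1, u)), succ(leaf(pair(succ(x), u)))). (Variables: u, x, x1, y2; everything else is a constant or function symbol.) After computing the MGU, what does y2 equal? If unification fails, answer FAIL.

Decompose pair/2: pair(u, x) = pair(x1, pair(x1, u)),  succ(leaf(pair(y2, nil))) = succ(leaf(pair(succ(x), u))).
Decompose pair/2: u = x1,  x = pair(x1, u).
Bind u := x1; substituting into the remaining equations gives: x = pair(x1, x1),  succ(leaf(pair(y2, nil))) = succ(leaf(pair(succ(x), x1))).
Bind x := pair(x1, x1); substituting into the remaining equation gives: succ(leaf(pair(y2, nil))) = succ(leaf(pair(succ(pair(x1, x1)), x1))).
Decompose succ/1: leaf(pair(y2, nil)) = leaf(pair(succ(pair(x1, x1)), x1)).
Decompose leaf/1: pair(y2, nil) = pair(succ(pair(x1, x1)), x1).
Decompose pair/2: y2 = succ(pair(x1, x1)),  nil = x1.
Bind y2 := succ(pair(x1, x1)); no other remaining equation mentions y2.
Bind x1 := nil. Substituting into the earlier bindings gives u := nil, x := pair(nil, nil), y2 := succ(pair(nil, nil)).
MGU = { u ↦ nil, x ↦ pair(nil, nil), y2 ↦ succ(pair(nil, nil)), x1 ↦ nil }, so y2 ↦ succ(pair(nil, nil)).

succ(pair(nil, nil))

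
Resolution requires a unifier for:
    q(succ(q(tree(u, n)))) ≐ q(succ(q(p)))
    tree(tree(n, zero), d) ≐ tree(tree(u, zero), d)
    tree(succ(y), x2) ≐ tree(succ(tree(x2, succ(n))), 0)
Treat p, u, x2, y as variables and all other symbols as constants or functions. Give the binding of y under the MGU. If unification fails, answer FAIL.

tree(0, succ(n))

Decompose q/1: succ(q(tree(u, n))) ≐ succ(q(p)).
Decompose succ/1: q(tree(u, n)) ≐ q(p).
Decompose q/1: tree(u, n) ≐ p.
Bind p := tree(u, n); no other remaining equation mentions p.
Decompose tree/2: tree(n, zero) ≐ tree(u, zero),  d ≐ d.
Decompose tree/2: n ≐ u,  zero ≐ zero.
Bind u := n; no other remaining equation mentions u. Substituting into the earlier binding gives p := tree(n, n).
Delete trivial equation zero ≐ zero.
Delete trivial equation d ≐ d.
Decompose tree/2: succ(y) ≐ succ(tree(x2, succ(n))),  x2 ≐ 0.
Decompose succ/1: y ≐ tree(x2, succ(n)).
Bind y := tree(x2, succ(n)); no other remaining equation mentions y.
Bind x2 := 0. Substituting into the earlier binding gives y := tree(0, succ(n)).
MGU = { p -> tree(n, n), u -> n, y -> tree(0, succ(n)), x2 -> 0 }, so y -> tree(0, succ(n)).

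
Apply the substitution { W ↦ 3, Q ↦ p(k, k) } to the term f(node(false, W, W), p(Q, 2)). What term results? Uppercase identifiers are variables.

Replace each occurrence of W with 3.
Replace each occurrence of Q with p(k, k).
Result: f(node(false, 3, 3), p(p(k, k), 2)).

f(node(false, 3, 3), p(p(k, k), 2))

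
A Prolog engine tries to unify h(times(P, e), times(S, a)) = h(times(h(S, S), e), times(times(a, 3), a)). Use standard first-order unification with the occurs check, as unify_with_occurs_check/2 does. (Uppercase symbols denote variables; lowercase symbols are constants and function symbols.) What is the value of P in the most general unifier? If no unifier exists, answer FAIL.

Decompose h/2: times(P, e) = times(h(S, S), e),  times(S, a) = times(times(a, 3), a).
Decompose times/2: P = h(S, S),  e = e.
Bind P := h(S, S); no other remaining equation mentions P.
Delete trivial equation e = e.
Decompose times/2: S = times(a, 3),  a = a.
Bind S := times(a, 3); no other remaining equation mentions S. Substituting into the earlier binding gives P := h(times(a, 3), times(a, 3)).
Delete trivial equation a = a.
MGU = { P = h(times(a, 3), times(a, 3)), S = times(a, 3) }, so P = h(times(a, 3), times(a, 3)).

h(times(a, 3), times(a, 3))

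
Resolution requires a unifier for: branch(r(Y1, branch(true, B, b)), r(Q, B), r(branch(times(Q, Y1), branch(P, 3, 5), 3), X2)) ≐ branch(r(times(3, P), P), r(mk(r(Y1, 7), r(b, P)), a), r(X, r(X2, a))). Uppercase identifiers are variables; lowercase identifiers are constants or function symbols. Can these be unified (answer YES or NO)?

NO

Decompose branch/3: r(Y1, branch(true, B, b)) ≐ r(times(3, P), P),  r(Q, B) ≐ r(mk(r(Y1, 7), r(b, P)), a),  r(branch(times(Q, Y1), branch(P, 3, 5), 3), X2) ≐ r(X, r(X2, a)).
Decompose r/2: Y1 ≐ times(3, P),  branch(true, B, b) ≐ P.
Bind Y1 := times(3, P); substituting into the 2 remaining equations that mention Y1 gives: r(Q, B) ≐ r(mk(r(times(3, P), 7), r(b, P)), a),  r(branch(times(Q, times(3, P)), branch(P, 3, 5), 3), X2) ≐ r(X, r(X2, a)).
Bind P := branch(true, B, b); substituting into the remaining equations gives: r(Q, B) ≐ r(mk(r(times(3, branch(true, B, b)), 7), r(b, branch(true, B, b))), a),  r(branch(times(Q, times(3, branch(true, B, b))), branch(branch(true, B, b), 3, 5), 3), X2) ≐ r(X, r(X2, a)). Substituting into the earlier binding gives Y1 := times(3, branch(true, B, b)).
Decompose r/2: Q ≐ mk(r(times(3, branch(true, B, b)), 7), r(b, branch(true, B, b))),  B ≐ a.
Bind Q := mk(r(times(3, branch(true, B, b)), 7), r(b, branch(true, B, b))); substituting into the one remaining equation that mentions Q gives: r(branch(times(mk(r(times(3, branch(true, B, b)), 7), r(b, branch(true, B, b))), times(3, branch(true, B, b))), branch(branch(true, B, b), 3, 5), 3), X2) ≐ r(X, r(X2, a)).
Bind B := a; substituting into the remaining equation gives: r(branch(times(mk(r(times(3, branch(true, a, b)), 7), r(b, branch(true, a, b))), times(3, branch(true, a, b))), branch(branch(true, a, b), 3, 5), 3), X2) ≐ r(X, r(X2, a)). Substituting into the earlier bindings gives Y1 := times(3, branch(true, a, b)), P := branch(true, a, b), Q := mk(r(times(3, branch(true, a, b)), 7), r(b, branch(true, a, b))).
Decompose r/2: branch(times(mk(r(times(3, branch(true, a, b)), 7), r(b, branch(true, a, b))), times(3, branch(true, a, b))), branch(branch(true, a, b), 3, 5), 3) ≐ X,  X2 ≐ r(X2, a).
Bind X := branch(times(mk(r(times(3, branch(true, a, b)), 7), r(b, branch(true, a, b))), times(3, branch(true, a, b))), branch(branch(true, a, b), 3, 5), 3); no other remaining equation mentions X.
Occurs check fails: X2 occurs in r(X2, a); the equation X2 ≐ r(X2, a) has no finite solution.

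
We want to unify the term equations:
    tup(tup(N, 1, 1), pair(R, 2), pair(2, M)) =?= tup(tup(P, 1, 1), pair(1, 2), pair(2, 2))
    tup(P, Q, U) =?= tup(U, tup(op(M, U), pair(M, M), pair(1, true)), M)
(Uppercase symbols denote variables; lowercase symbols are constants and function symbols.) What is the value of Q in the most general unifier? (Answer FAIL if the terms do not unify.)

Decompose tup/3: tup(N, 1, 1) =?= tup(P, 1, 1),  pair(R, 2) =?= pair(1, 2),  pair(2, M) =?= pair(2, 2).
Decompose tup/3: N =?= P,  1 =?= 1,  1 =?= 1.
Bind N := P; no other remaining equation mentions N.
Delete trivial equation 1 =?= 1.
Delete trivial equation 1 =?= 1.
Decompose pair/2: R =?= 1,  2 =?= 2.
Bind R := 1; no other remaining equation mentions R.
Delete trivial equation 2 =?= 2.
Decompose pair/2: 2 =?= 2,  M =?= 2.
Delete trivial equation 2 =?= 2.
Bind M := 2; substituting into the remaining equation gives: tup(P, Q, U) =?= tup(U, tup(op(2, U), pair(2, 2), pair(1, true)), 2).
Decompose tup/3: P =?= U,  Q =?= tup(op(2, U), pair(2, 2), pair(1, true)),  U =?= 2.
Bind P := U; no other remaining equation mentions P. Substituting into the earlier binding gives N := U.
Bind Q := tup(op(2, U), pair(2, 2), pair(1, true)); no other remaining equation mentions Q.
Bind U := 2. Substituting into the earlier bindings gives N := 2, P := 2, Q := tup(op(2, 2), pair(2, 2), pair(1, true)).
MGU = { N ↦ 2, R ↦ 1, M ↦ 2, P ↦ 2, Q ↦ tup(op(2, 2), pair(2, 2), pair(1, true)), U ↦ 2 }, so Q ↦ tup(op(2, 2), pair(2, 2), pair(1, true)).

tup(op(2, 2), pair(2, 2), pair(1, true))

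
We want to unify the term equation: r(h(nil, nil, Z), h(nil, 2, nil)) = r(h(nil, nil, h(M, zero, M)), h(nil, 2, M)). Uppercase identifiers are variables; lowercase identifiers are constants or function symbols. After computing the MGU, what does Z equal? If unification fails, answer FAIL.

h(nil, zero, nil)

Decompose r/2: h(nil, nil, Z) = h(nil, nil, h(M, zero, M)),  h(nil, 2, nil) = h(nil, 2, M).
Decompose h/3: nil = nil,  nil = nil,  Z = h(M, zero, M).
Delete trivial equation nil = nil.
Delete trivial equation nil = nil.
Bind Z := h(M, zero, M); no other remaining equation mentions Z.
Decompose h/3: nil = nil,  2 = 2,  nil = M.
Delete trivial equation nil = nil.
Delete trivial equation 2 = 2.
Bind M := nil. Substituting into the earlier binding gives Z := h(nil, zero, nil).
MGU = { Z -> h(nil, zero, nil), M -> nil }, so Z -> h(nil, zero, nil).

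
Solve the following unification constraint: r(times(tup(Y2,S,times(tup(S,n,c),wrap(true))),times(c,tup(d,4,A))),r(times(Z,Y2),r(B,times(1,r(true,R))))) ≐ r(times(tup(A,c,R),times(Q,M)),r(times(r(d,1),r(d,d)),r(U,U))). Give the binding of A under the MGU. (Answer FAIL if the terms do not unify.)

r(d,d)

Decompose r/2: times(tup(Y2,S,times(tup(S,n,c),wrap(true))),times(c,tup(d,4,A))) ≐ times(tup(A,c,R),times(Q,M)),  r(times(Z,Y2),r(B,times(1,r(true,R)))) ≐ r(times(r(d,1),r(d,d)),r(U,U)).
Decompose times/2: tup(Y2,S,times(tup(S,n,c),wrap(true))) ≐ tup(A,c,R),  times(c,tup(d,4,A)) ≐ times(Q,M).
Decompose tup/3: Y2 ≐ A,  S ≐ c,  times(tup(S,n,c),wrap(true)) ≐ R.
Bind Y2 := A; substituting into the one remaining equation that mentions Y2 gives: r(times(Z,A),r(B,times(1,r(true,R)))) ≐ r(times(r(d,1),r(d,d)),r(U,U)).
Bind S := c; substituting into the one remaining equation that mentions S gives: times(tup(c,n,c),wrap(true)) ≐ R.
Bind R := times(tup(c,n,c),wrap(true)); substituting into the one remaining equation that mentions R gives: r(times(Z,A),r(B,times(1,r(true,times(tup(c,n,c),wrap(true)))))) ≐ r(times(r(d,1),r(d,d)),r(U,U)).
Decompose times/2: c ≐ Q,  tup(d,4,A) ≐ M.
Bind Q := c; no other remaining equation mentions Q.
Bind M := tup(d,4,A); no other remaining equation mentions M.
Decompose r/2: times(Z,A) ≐ times(r(d,1),r(d,d)),  r(B,times(1,r(true,times(tup(c,n,c),wrap(true))))) ≐ r(U,U).
Decompose times/2: Z ≐ r(d,1),  A ≐ r(d,d).
Bind Z := r(d,1); no other remaining equation mentions Z.
Bind A := r(d,d); no other remaining equation mentions A. Substituting into the earlier bindings gives Y2 := r(d,d), M := tup(d,4,r(d,d)).
Decompose r/2: B ≐ U,  times(1,r(true,times(tup(c,n,c),wrap(true)))) ≐ U.
Bind B := U; no other remaining equation mentions B.
Bind U := times(1,r(true,times(tup(c,n,c),wrap(true)))). Substituting into the earlier binding gives B := times(1,r(true,times(tup(c,n,c),wrap(true)))).
MGU = { Y2 ↦ r(d,d), S ↦ c, R ↦ times(tup(c,n,c),wrap(true)), Q ↦ c, M ↦ tup(d,4,r(d,d)), Z ↦ r(d,1), A ↦ r(d,d), B ↦ times(1,r(true,times(tup(c,n,c),wrap(true)))), U ↦ times(1,r(true,times(tup(c,n,c),wrap(true)))) }, so A ↦ r(d,d).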